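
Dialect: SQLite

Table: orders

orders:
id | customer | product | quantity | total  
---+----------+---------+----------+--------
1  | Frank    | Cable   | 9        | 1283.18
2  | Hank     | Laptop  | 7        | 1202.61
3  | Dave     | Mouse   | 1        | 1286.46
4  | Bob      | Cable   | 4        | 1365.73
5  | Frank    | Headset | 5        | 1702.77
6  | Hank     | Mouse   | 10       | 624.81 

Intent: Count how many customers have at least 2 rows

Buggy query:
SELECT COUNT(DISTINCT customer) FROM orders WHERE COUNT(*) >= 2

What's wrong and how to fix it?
Bug: WHERE filters individual rows, not groups, so a group-level COUNT is invalid there

Fix: Group first with HAVING COUNT(*) >= 2, then COUNT the resulting groups

Corrected query:
SELECT COUNT(*) FROM (SELECT customer FROM orders GROUP BY customer HAVING COUNT(*) >= 2)

Result:
COUNT(*)
--------
2       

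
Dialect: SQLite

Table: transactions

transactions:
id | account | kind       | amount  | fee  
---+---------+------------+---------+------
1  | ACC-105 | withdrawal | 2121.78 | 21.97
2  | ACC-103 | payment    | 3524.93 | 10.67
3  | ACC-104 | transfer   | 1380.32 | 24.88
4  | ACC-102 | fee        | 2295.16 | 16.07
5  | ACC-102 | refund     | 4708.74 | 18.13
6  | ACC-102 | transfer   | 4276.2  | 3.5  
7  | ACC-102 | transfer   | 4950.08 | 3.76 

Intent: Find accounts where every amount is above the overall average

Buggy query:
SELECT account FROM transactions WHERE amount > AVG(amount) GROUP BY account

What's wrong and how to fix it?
Bug: WHERE evaluates per row before aggregation, so AVG() is unavailable

Fix: Compute the overall average in a scalar subquery and compare each group's MIN against it in HAVING

Corrected query:
SELECT account FROM transactions GROUP BY account HAVING MIN(amount) > (SELECT AVG(amount) FROM transactions)

Result:
account
-------
ACC-103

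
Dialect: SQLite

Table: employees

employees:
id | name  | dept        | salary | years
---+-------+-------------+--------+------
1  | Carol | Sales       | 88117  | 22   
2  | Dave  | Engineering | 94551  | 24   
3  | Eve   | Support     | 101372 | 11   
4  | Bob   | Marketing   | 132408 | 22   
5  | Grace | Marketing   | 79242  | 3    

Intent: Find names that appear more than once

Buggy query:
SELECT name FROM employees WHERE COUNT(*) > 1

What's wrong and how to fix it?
Bug: WHERE can't reference COUNT(*); aggregates are computed after WHERE

Fix: Group first, then use HAVING for the count condition

Corrected query:
SELECT name FROM employees GROUP BY name HAVING COUNT(*) > 1

Result:
(no rows)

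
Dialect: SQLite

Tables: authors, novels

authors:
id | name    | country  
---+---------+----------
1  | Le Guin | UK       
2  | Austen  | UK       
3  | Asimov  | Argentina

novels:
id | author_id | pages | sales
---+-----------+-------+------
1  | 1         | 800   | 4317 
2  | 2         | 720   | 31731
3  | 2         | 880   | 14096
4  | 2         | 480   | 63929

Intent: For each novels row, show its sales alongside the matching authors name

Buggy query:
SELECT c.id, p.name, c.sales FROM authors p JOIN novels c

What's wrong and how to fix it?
Bug: Missing join condition: each novels row is matched to all authors rows instead of just its own

Fix: Specify the join condition linking the foreign key to the parent id

Corrected query:
SELECT c.id, p.name, c.sales FROM authors p JOIN novels c ON c.author_id = p.id

Result:
id | name    | sales
---+---------+------
1  | Le Guin | 4317 
2  | Austen  | 31731
3  | Austen  | 14096
4  | Austen  | 63929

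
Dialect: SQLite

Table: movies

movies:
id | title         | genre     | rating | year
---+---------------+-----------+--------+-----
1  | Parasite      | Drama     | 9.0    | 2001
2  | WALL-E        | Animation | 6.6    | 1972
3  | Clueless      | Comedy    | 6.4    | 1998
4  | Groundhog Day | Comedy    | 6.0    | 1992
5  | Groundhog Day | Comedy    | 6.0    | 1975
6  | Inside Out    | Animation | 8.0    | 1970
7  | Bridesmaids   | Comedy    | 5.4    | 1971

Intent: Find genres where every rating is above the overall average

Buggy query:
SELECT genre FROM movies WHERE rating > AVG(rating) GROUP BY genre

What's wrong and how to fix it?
Bug: WHERE evaluates per row before aggregation, so AVG() is unavailable

Fix: Use a subquery for AVG and a HAVING MIN(...) filter so the condition holds for every row in the group

Corrected query:
SELECT genre FROM movies GROUP BY genre HAVING MIN(rating) > (SELECT AVG(rating) FROM movies)

Result:
genre
-----
Drama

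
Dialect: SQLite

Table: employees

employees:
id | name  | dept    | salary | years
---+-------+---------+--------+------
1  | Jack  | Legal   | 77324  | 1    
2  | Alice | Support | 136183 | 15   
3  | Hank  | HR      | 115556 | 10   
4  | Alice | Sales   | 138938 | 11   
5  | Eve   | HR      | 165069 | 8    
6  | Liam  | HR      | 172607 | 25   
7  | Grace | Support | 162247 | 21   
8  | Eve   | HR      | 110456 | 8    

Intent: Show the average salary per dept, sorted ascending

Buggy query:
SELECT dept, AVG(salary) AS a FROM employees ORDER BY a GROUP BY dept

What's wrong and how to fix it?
Bug: GROUP BY must precede ORDER BY

Fix: Reorder: SELECT … FROM … GROUP BY … ORDER BY …

Corrected query:
SELECT dept, AVG(salary) AS a FROM employees GROUP BY dept ORDER BY a

Result:
dept    | a     
--------+-------
Legal   | 77324 
Sales   | 138938
HR      | 140922
Support | 149215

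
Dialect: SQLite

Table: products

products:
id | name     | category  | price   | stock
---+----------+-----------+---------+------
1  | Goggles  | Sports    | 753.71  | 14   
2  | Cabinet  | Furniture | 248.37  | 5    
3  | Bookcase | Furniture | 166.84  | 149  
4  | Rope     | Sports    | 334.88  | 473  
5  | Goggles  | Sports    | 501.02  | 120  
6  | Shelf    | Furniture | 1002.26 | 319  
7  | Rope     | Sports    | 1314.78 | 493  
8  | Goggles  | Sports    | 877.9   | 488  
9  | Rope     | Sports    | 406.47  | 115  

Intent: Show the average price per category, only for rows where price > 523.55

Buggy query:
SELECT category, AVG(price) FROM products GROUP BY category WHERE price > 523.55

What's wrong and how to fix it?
Bug: WHERE cannot follow GROUP BY

Fix: Move the WHERE clause before GROUP BY

Corrected query:
SELECT category, AVG(price) FROM products WHERE price > 523.55 GROUP BY category

Result:
category  | AVG(price)
----------+-----------
Furniture | 1002.26   
Sports    | 982.13    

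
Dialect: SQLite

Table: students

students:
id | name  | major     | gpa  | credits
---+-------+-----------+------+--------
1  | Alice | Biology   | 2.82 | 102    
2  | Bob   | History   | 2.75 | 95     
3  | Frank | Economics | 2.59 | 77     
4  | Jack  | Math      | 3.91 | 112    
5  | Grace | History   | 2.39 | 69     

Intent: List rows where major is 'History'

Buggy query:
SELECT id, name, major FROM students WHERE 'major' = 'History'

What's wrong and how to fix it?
Bug: 'major' in single quotes is a string literal, not the column; the comparison is literal-vs-literal and never true

Fix: Reference the column as major without single quotes

Corrected query:
SELECT id, name, major FROM students WHERE major = 'History'

Result:
id | name  | major  
---+-------+--------
2  | Bob   | History
5  | Grace | History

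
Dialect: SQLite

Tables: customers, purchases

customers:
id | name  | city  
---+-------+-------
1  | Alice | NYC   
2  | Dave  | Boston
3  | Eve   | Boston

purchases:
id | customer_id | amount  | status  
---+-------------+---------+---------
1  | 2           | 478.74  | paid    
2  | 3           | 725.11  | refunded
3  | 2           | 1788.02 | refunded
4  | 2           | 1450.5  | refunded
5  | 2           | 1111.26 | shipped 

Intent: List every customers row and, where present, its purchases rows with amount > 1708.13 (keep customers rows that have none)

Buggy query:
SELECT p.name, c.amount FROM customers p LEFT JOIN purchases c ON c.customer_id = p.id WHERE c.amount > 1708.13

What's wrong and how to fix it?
Bug: Filtering c.amount in WHERE discards the NULL rows produced by LEFT JOIN, turning it into an inner join

Fix: Move the right-table condition into the ON clause so unmatched parents are kept

Corrected query:
SELECT p.name, c.amount FROM customers p LEFT JOIN purchases c ON c.customer_id = p.id AND c.amount > 1708.13

Result:
name  | amount 
------+--------
Alice | NULL   
Dave  | 1788.02
Eve   | NULL   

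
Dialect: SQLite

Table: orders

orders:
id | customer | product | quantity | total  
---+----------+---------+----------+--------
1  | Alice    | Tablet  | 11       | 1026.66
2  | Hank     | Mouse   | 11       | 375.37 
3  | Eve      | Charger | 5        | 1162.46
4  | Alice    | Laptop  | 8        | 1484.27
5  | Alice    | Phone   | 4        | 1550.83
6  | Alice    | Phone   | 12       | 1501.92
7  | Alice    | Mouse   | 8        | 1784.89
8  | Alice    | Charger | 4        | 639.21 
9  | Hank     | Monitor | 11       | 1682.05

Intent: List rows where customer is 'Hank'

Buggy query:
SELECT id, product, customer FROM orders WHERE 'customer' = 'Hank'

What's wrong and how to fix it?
Bug: 'customer' in single quotes is a string literal, not the column; the comparison is literal-vs-literal and never true

Fix: Reference the column as customer without single quotes

Corrected query:
SELECT id, product, customer FROM orders WHERE customer = 'Hank'

Result:
id | product | customer
---+---------+---------
2  | Mouse   | Hank    
9  | Monitor | Hank    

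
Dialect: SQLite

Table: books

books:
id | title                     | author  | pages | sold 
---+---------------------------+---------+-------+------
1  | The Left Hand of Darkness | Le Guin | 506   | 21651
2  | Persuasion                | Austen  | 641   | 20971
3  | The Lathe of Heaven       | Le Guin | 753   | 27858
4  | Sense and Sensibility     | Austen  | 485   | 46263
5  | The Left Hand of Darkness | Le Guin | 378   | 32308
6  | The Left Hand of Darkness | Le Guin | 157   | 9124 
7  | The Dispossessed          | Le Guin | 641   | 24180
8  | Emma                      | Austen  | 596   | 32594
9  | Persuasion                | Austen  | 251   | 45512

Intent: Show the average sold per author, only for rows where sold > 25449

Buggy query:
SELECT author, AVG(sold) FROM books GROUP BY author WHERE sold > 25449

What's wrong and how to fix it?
Bug: WHERE cannot follow GROUP BY

Fix: Place WHERE between FROM and GROUP BY

Corrected query:
SELECT author, AVG(sold) FROM books WHERE sold > 25449 GROUP BY author

Result:
author  | AVG(sold)   
--------+-------------
Austen  | 41456.333333
Le Guin | 30083       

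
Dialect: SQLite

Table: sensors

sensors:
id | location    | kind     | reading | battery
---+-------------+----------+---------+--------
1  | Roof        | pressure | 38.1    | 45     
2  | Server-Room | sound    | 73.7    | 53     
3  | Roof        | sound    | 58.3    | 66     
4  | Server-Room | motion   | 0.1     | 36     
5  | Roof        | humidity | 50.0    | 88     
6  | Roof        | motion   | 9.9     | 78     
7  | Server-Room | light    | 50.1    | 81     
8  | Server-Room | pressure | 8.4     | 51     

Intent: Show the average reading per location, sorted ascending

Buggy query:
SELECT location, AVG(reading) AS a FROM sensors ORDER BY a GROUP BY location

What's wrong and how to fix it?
Bug: GROUP BY must precede ORDER BY

Fix: Move ORDER BY to the end, after GROUP BY

Corrected query:
SELECT location, AVG(reading) AS a FROM sensors GROUP BY location ORDER BY a

Result:
location    | a     
------------+-------
Server-Room | 33.075
Roof        | 39.075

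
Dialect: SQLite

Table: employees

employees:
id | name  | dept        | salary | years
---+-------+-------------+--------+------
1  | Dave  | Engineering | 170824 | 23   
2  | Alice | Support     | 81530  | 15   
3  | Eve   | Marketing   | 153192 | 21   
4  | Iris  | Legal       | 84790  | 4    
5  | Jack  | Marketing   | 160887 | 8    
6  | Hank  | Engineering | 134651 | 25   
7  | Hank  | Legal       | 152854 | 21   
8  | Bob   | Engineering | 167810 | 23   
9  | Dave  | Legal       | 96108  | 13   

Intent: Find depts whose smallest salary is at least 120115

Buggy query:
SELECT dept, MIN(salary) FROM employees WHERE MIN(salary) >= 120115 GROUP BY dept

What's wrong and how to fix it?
Bug: MIN() in WHERE is a misuse of aggregate

Fix: Use HAVING for the per-group MIN condition

Corrected query:
SELECT dept, MIN(salary) FROM employees GROUP BY dept HAVING MIN(salary) >= 120115

Result:
dept        | MIN(salary)
------------+------------
Engineering | 134651     
Marketing   | 153192     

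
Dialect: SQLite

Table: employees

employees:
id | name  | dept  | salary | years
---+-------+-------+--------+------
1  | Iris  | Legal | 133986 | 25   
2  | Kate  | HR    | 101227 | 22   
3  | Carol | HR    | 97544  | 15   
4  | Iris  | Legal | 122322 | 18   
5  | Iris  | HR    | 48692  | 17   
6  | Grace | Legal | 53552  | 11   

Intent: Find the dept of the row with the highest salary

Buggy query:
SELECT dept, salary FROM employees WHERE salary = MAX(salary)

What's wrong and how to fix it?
Bug: WHERE is evaluated per row; an aggregate over the whole table isn't defined there

Fix: Wrap MAX in a scalar subquery so WHERE compares against a single value

Corrected query:
SELECT dept, salary FROM employees WHERE salary = (SELECT MAX(salary) FROM employees)

Result:
dept  | salary
------+-------
Legal | 133986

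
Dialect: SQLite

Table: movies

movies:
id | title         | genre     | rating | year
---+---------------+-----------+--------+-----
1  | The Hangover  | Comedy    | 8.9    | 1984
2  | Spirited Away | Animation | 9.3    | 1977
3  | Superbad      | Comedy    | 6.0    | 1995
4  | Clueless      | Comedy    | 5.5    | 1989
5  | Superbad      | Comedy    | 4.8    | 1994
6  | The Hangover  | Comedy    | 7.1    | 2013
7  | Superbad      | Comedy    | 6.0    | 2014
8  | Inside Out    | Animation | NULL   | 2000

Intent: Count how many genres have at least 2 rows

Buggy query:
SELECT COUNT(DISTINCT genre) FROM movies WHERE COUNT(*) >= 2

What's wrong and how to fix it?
Bug: WHERE filters individual rows, not groups, so a group-level COUNT is invalid there

Fix: Group first with HAVING COUNT(*) >= 2, then COUNT the resulting groups

Corrected query:
SELECT COUNT(*) FROM (SELECT genre FROM movies GROUP BY genre HAVING COUNT(*) >= 2)

Result:
COUNT(*)
--------
2       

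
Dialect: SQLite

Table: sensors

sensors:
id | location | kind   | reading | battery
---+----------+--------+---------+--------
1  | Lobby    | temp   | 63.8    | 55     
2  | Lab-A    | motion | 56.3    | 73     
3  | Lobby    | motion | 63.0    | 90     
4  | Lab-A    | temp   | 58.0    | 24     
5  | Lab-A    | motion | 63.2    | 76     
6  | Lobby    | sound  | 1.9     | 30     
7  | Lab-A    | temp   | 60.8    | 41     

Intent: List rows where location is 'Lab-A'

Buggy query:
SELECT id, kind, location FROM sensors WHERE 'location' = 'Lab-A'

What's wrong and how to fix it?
Bug: Single quotes denote string literals in SQL; the column name is being compared as a constant string

Fix: Remove the quotes around the column name (or use double quotes for an identifier)

Corrected query:
SELECT id, kind, location FROM sensors WHERE location = 'Lab-A'

Result:
id | kind   | location
---+--------+---------
2  | motion | Lab-A   
4  | temp   | Lab-A   
5  | motion | Lab-A   
7  | temp   | Lab-A   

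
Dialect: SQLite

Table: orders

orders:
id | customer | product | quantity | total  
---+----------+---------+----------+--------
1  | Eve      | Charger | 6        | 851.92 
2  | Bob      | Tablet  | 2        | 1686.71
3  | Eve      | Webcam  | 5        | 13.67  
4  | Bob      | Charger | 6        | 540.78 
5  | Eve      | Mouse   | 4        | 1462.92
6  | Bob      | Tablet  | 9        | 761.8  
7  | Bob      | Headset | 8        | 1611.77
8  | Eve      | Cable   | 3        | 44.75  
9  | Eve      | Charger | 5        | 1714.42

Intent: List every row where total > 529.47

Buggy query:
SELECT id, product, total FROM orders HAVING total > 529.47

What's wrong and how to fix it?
Bug: This is a non-aggregate query (no GROUP BY, no aggregates), so in SQLite the HAVING clause is invalid here; a row-level condition belongs in WHERE

Fix: Replace HAVING with WHERE since the condition applies to individual rows

Corrected query:
SELECT id, product, total FROM orders WHERE total > 529.47

Result:
id | product | total  
---+---------+--------
1  | Charger | 851.92 
2  | Tablet  | 1686.71
4  | Charger | 540.78 
5  | Mouse   | 1462.92
6  | Tablet  | 761.8  
7  | Headset | 1611.77
9  | Charger | 1714.42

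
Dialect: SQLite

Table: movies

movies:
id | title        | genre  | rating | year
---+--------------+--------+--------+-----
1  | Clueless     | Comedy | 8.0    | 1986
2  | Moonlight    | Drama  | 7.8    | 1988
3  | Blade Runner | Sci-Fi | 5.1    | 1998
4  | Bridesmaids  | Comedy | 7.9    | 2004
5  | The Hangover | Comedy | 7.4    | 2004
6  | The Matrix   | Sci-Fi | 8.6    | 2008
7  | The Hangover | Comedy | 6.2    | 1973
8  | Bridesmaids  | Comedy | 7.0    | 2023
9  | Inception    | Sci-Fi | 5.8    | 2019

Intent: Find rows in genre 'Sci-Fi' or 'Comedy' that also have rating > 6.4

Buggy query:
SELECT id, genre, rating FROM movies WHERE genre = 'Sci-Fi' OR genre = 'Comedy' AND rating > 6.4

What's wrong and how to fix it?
Bug: AND binds tighter than OR, so this parses as genre = 'Sci-Fi' OR (genre = 'Comedy' AND rating > 6.4)

Fix: Group the OR with parentheses (or use IN), then AND the threshold

Corrected query:
SELECT id, genre, rating FROM movies WHERE (genre = 'Sci-Fi' OR genre = 'Comedy') AND rating > 6.4

Result:
id | genre  | rating
---+--------+-------
1  | Comedy | 8     
4  | Comedy | 7.9   
5  | Comedy | 7.4   
6  | Sci-Fi | 8.6   
8  | Comedy | 7     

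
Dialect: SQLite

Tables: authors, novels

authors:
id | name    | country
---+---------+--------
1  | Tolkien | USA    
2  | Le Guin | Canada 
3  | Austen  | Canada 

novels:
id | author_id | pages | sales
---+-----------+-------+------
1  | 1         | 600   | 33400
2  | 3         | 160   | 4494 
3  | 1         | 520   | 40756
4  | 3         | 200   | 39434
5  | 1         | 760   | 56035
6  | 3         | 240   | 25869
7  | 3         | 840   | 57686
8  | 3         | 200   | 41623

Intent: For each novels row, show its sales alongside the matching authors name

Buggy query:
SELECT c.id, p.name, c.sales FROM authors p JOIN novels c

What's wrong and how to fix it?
Bug: JOIN with no ON clause produces a cartesian product; every novels row pairs with every authors row

Fix: Specify the join condition linking the foreign key to the parent id

Corrected query:
SELECT c.id, p.name, c.sales FROM authors p JOIN novels c ON c.author_id = p.id

Result:
id | name    | sales
---+---------+------
1  | Tolkien | 33400
2  | Austen  | 4494 
3  | Tolkien | 40756
4  | Austen  | 39434
5  | Tolkien | 56035
6  | Austen  | 25869
7  | Austen  | 57686
8  | Austen  | 41623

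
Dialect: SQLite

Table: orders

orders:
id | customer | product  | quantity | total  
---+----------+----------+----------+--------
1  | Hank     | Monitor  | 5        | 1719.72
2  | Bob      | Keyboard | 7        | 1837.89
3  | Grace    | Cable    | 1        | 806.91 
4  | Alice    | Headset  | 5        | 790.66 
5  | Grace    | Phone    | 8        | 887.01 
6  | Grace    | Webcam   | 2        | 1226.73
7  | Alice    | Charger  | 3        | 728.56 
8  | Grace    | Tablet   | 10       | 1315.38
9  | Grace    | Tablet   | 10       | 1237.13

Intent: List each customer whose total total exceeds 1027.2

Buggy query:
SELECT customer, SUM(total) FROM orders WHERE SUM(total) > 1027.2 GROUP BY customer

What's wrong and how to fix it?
Bug: SUM(total) is an aggregate, but WHERE filters rows before aggregation

Fix: Move the aggregate condition to a HAVING clause

Corrected query:
SELECT customer, SUM(total) FROM orders GROUP BY customer HAVING SUM(total) > 1027.2

Result:
customer | SUM(total)
---------+-----------
Alice    | 1519.22   
Bob      | 1837.89   
Grace    | 5473.16   
Hank     | 1719.72   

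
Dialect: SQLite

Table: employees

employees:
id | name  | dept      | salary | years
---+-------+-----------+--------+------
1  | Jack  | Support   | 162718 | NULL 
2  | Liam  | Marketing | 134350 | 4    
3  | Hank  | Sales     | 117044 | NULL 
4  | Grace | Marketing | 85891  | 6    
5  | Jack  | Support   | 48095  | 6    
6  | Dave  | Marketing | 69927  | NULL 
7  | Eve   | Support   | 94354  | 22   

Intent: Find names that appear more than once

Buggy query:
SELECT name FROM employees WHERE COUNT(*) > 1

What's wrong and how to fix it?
Bug: COUNT(*) is an aggregate and cannot be used in WHERE

Fix: Group first, then use HAVING for the count condition

Corrected query:
SELECT name FROM employees GROUP BY name HAVING COUNT(*) > 1

Result:
name
----
Jack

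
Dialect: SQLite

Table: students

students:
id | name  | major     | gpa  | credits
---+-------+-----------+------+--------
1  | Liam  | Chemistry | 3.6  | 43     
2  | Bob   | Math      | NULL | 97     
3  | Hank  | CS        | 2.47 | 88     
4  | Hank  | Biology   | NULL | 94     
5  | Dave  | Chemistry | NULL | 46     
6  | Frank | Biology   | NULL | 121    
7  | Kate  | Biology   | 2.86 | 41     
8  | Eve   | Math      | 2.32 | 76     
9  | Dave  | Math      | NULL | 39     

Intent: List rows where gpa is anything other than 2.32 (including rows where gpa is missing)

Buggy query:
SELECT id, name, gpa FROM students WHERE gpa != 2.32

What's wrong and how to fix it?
Bug: Inequality against NULL is unknown, not true; rows with NULL are dropped

Fix: Add an explicit OR gpa IS NULL to include the missing-value rows

Corrected query:
SELECT id, name, gpa FROM students WHERE gpa != 2.32 OR gpa IS NULL

Result:
id | name  | gpa 
---+-------+-----
1  | Liam  | 3.6 
2  | Bob   | NULL
3  | Hank  | 2.47
4  | Hank  | NULL
5  | Dave  | NULL
6  | Frank | NULL
7  | Kate  | 2.86
9  | Dave  | NULL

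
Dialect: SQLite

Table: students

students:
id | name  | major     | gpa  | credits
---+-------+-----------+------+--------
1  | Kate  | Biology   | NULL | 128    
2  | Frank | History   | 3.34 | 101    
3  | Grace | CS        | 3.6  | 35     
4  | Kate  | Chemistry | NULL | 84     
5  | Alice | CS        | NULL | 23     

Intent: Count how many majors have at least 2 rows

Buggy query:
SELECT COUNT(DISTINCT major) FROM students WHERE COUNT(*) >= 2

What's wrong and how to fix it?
Bug: COUNT(*) cannot appear in WHERE; the per-group count doesn't exist yet

Fix: Use a subquery that GROUPs and filters with HAVING, then count its rows

Corrected query:
SELECT COUNT(*) FROM (SELECT major FROM students GROUP BY major HAVING COUNT(*) >= 2)

Result:
COUNT(*)
--------
1       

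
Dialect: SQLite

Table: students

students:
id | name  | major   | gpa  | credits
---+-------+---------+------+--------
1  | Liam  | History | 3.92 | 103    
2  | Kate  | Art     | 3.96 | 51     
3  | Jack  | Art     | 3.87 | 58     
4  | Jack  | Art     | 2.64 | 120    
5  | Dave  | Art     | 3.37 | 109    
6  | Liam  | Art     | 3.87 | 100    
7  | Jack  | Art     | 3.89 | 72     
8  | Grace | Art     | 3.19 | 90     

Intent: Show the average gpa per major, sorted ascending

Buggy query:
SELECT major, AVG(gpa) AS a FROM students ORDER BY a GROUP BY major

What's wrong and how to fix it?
Bug: ORDER BY appears before GROUP BY; SQL clause order requires GROUP BY first

Fix: Move ORDER BY to the end, after GROUP BY

Corrected query:
SELECT major, AVG(gpa) AS a FROM students GROUP BY major ORDER BY a

Result:
major   | a       
--------+---------
Art     | 3.541429
History | 3.92    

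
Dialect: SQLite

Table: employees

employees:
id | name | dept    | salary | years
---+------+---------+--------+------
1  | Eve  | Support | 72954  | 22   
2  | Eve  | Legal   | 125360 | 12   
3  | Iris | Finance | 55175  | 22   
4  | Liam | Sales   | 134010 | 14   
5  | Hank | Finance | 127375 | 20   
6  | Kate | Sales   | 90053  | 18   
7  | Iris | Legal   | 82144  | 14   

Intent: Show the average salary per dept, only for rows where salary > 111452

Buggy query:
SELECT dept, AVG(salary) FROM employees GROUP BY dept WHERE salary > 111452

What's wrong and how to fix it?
Bug: Row-level WHERE must come before GROUP BY in the clause order

Fix: Place WHERE between FROM and GROUP BY

Corrected query:
SELECT dept, AVG(salary) FROM employees WHERE salary > 111452 GROUP BY dept

Result:
dept    | AVG(salary)
--------+------------
Finance | 127375     
Legal   | 125360     
Sales   | 134010     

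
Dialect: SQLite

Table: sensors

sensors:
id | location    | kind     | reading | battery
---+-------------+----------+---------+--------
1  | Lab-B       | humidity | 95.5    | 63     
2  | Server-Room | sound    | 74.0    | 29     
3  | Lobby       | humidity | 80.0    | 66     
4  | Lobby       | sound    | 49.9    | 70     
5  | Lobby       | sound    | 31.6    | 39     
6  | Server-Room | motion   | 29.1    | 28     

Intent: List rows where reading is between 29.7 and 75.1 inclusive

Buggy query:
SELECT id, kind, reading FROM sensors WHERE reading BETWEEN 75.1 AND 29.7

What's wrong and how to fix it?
Bug: BETWEEN expects the lower bound first; with 75.1 AND 29.7 the range is empty

Fix: Write BETWEEN 29.7 AND 75.1

Corrected query:
SELECT id, kind, reading FROM sensors WHERE reading BETWEEN 29.7 AND 75.1

Result:
id | kind  | reading
---+-------+--------
2  | sound | 74     
4  | sound | 49.9   
5  | sound | 31.6   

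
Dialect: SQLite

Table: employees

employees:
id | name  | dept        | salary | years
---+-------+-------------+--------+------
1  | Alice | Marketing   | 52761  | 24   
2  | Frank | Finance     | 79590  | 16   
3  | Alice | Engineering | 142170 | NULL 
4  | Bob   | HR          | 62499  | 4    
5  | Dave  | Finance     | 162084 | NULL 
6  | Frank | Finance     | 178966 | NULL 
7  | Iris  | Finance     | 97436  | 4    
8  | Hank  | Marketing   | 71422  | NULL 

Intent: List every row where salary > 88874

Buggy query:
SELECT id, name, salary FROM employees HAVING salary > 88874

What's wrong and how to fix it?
Bug: HAVING filters the output of aggregation, but this query has no GROUP BY and no aggregate functions, so SQLite rejects it (HAVING clause on a non-aggregate query); the condition here is per row

Fix: Use WHERE for row-level filtering

Corrected query:
SELECT id, name, salary FROM employees WHERE salary > 88874

Result:
id | name  | salary
---+-------+-------
3  | Alice | 142170
5  | Dave  | 162084
6  | Frank | 178966
7  | Iris  | 97436 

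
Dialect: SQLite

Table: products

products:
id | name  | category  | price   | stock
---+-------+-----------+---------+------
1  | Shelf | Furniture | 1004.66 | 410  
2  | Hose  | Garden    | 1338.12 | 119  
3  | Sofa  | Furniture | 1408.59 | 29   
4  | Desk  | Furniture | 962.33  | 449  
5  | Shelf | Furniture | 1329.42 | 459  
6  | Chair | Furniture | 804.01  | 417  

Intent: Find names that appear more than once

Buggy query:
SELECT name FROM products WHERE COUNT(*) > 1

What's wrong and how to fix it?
Bug: COUNT(*) is an aggregate and cannot be used in WHERE

Fix: Group first, then use HAVING for the count condition

Corrected query:
SELECT name FROM products GROUP BY name HAVING COUNT(*) > 1

Result:
name 
-----
Shelf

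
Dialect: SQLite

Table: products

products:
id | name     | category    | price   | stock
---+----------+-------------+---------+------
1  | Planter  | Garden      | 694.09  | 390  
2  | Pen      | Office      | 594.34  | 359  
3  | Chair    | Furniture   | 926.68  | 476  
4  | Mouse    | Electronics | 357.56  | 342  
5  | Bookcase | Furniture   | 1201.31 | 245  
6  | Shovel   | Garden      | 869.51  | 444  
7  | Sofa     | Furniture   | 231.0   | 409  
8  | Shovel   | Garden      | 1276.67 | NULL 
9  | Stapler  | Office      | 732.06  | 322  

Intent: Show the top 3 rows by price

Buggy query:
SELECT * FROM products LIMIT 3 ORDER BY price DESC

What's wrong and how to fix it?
Bug: ORDER BY cannot follow LIMIT; LIMIT is the final clause

Fix: Sort with ORDER BY, then apply LIMIT

Corrected query:
SELECT * FROM products ORDER BY price DESC LIMIT 3

Result:
id | name     | category  | price   | stock
---+----------+-----------+---------+------
8  | Shovel   | Garden    | 1276.67 | NULL 
5  | Bookcase | Furniture | 1201.31 | 245  
3  | Chair    | Furniture | 926.68  | 476  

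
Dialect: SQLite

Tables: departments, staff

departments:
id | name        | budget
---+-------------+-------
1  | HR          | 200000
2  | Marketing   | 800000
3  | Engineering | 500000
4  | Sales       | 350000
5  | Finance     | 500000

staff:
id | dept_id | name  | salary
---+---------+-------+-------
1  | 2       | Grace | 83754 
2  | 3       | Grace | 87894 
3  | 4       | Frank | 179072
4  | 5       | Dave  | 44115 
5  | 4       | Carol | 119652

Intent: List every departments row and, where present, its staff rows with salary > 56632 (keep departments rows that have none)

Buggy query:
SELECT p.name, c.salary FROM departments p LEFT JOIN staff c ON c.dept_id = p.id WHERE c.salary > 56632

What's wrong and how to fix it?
Bug: Filtering c.salary in WHERE discards the NULL rows produced by LEFT JOIN, turning it into an inner join

Fix: Move the right-table condition into the ON clause so unmatched parents are kept

Corrected query:
SELECT p.name, c.salary FROM departments p LEFT JOIN staff c ON c.dept_id = p.id AND c.salary > 56632

Result:
name        | salary
------------+-------
HR          | NULL  
Marketing   | 83754 
Engineering | 87894 
Sales       | 119652
Sales       | 179072
Finance     | NULL  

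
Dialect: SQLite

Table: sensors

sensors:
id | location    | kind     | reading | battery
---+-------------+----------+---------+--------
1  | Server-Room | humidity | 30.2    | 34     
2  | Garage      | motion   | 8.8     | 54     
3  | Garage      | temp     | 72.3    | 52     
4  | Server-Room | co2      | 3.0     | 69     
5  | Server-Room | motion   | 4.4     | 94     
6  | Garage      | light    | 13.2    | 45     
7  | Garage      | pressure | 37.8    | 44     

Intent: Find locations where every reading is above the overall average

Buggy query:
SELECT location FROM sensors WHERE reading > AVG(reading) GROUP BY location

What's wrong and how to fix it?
Bug: WHERE evaluates per row before aggregation, so AVG() is unavailable

Fix: Use a subquery for AVG and a HAVING MIN(...) filter so the condition holds for every row in the group

Corrected query:
SELECT location FROM sensors GROUP BY location HAVING MIN(reading) > (SELECT AVG(reading) FROM sensors)

Result:
(no rows)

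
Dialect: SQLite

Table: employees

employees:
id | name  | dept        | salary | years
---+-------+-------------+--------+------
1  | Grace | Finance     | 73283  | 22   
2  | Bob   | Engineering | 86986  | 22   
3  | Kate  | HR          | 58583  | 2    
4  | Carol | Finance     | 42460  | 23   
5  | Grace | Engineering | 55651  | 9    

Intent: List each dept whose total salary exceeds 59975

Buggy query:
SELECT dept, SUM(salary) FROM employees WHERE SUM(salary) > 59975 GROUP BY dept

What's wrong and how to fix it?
Bug: WHERE runs before GROUP BY, so aggregates aren't available there

Fix: Move the aggregate condition to a HAVING clause

Corrected query:
SELECT dept, SUM(salary) FROM employees GROUP BY dept HAVING SUM(salary) > 59975

Result:
dept        | SUM(salary)
------------+------------
Engineering | 142637     
Finance     | 115743     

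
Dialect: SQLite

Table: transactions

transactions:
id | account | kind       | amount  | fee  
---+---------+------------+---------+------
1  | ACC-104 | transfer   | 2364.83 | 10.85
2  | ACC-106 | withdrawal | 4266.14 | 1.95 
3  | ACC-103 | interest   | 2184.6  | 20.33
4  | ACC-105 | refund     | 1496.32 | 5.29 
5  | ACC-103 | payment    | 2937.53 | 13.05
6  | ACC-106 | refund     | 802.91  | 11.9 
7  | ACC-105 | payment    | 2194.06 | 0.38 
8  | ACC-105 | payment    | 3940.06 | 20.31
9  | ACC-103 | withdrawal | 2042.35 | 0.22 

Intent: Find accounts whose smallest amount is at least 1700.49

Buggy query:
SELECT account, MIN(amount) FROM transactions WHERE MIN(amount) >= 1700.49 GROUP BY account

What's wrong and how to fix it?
Bug: MIN() in WHERE is a misuse of aggregate

Fix: Use HAVING for the per-group MIN condition

Corrected query:
SELECT account, MIN(amount) FROM transactions GROUP BY account HAVING MIN(amount) >= 1700.49

Result:
account | MIN(amount)
--------+------------
ACC-103 | 2042.35    
ACC-104 | 2364.83    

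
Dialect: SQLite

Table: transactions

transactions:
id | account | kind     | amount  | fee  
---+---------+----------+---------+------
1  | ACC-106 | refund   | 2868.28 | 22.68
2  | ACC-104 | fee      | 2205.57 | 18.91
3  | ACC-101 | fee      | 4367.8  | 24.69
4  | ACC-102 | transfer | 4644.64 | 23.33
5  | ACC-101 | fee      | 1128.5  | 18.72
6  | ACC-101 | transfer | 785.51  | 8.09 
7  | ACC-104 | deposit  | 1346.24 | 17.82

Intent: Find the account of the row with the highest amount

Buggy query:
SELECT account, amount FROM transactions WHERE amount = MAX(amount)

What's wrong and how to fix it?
Bug: MAX(amount) is an aggregate and cannot be used directly in WHERE

Fix: Use a subquery: WHERE amount = (SELECT MAX(amount) FROM transactions)

Corrected query:
SELECT account, amount FROM transactions WHERE amount = (SELECT MAX(amount) FROM transactions)

Result:
account | amount 
--------+--------
ACC-102 | 4644.64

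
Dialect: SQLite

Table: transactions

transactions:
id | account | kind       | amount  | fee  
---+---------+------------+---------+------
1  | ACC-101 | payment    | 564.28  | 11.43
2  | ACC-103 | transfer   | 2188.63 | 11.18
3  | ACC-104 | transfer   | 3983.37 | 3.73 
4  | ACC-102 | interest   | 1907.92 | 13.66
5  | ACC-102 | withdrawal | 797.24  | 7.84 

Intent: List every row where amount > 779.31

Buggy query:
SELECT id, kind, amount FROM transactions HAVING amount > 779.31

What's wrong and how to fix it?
Bug: HAVING filters the output of aggregation, but this query has no GROUP BY and no aggregate functions, so SQLite rejects it (HAVING clause on a non-aggregate query); the condition here is per row

Fix: Use WHERE for row-level filtering

Corrected query:
SELECT id, kind, amount FROM transactions WHERE amount > 779.31

Result:
id | kind       | amount 
---+------------+--------
2  | transfer   | 2188.63
3  | transfer   | 3983.37
4  | interest   | 1907.92
5  | withdrawal | 797.24 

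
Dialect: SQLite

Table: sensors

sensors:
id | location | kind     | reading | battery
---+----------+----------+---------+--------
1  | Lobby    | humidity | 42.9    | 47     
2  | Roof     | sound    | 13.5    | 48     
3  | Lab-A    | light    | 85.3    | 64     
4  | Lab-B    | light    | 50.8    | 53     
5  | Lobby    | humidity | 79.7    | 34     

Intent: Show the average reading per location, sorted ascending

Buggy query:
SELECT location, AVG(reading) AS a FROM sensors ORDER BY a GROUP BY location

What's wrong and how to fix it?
Bug: ORDER BY appears before GROUP BY; SQL clause order requires GROUP BY first

Fix: Move ORDER BY to the end, after GROUP BY

Corrected query:
SELECT location, AVG(reading) AS a FROM sensors GROUP BY location ORDER BY a

Result:
location | a   
---------+-----
Roof     | 13.5
Lab-B    | 50.8
Lobby    | 61.3
Lab-A    | 85.3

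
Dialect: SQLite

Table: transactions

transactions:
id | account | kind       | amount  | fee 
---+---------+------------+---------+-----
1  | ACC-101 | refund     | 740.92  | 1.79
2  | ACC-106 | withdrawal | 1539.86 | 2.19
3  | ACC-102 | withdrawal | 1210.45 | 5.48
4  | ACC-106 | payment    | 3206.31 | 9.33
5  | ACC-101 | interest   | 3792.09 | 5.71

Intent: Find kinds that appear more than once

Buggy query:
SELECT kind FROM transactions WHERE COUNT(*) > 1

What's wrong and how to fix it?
Bug: COUNT(*) is an aggregate and cannot be used in WHERE

Fix: GROUP BY kind, then filter groups with HAVING COUNT(*) > 1

Corrected query:
SELECT kind FROM transactions GROUP BY kind HAVING COUNT(*) > 1

Result:
kind      
----------
withdrawal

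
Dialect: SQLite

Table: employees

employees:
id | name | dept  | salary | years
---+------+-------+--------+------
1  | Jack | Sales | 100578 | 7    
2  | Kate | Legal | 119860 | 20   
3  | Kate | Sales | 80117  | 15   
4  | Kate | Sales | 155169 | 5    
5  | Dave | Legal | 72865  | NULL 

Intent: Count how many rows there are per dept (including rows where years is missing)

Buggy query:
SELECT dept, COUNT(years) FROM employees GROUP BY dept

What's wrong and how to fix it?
Bug: COUNT(years) skips NULLs, so groups with missing years are undercounted

Fix: Use COUNT(*) to count all rows regardless of NULL

Corrected query:
SELECT dept, COUNT(*) FROM employees GROUP BY dept

Result:
dept  | COUNT(*)
------+---------
Legal | 2       
Sales | 3       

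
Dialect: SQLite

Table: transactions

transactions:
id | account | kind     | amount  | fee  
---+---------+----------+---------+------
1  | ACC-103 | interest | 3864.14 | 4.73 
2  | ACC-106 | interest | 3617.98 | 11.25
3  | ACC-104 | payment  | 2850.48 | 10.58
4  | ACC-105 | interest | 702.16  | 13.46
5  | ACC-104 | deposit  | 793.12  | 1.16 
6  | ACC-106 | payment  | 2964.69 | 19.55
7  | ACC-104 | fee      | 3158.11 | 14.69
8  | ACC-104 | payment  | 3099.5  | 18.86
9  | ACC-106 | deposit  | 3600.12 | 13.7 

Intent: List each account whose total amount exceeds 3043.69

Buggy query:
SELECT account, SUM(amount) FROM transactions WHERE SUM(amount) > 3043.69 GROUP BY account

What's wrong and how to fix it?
Bug: SUM(amount) is an aggregate, but WHERE filters rows before aggregation

Fix: Move the aggregate condition to a HAVING clause

Corrected query:
SELECT account, SUM(amount) FROM transactions GROUP BY account HAVING SUM(amount) > 3043.69

Result:
account | SUM(amount)
--------+------------
ACC-103 | 3864.14    
ACC-104 | 9901.21    
ACC-106 | 10182.79   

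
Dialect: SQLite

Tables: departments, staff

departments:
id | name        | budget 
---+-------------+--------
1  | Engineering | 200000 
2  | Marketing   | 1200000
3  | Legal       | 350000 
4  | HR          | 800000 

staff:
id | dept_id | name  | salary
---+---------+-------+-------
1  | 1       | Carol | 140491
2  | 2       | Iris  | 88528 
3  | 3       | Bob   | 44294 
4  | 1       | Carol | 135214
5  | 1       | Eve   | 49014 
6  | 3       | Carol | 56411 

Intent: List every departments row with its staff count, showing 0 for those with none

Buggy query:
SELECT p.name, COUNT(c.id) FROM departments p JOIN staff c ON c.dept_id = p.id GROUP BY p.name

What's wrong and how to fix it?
Bug: An inner join excludes parents with zero children

Fix: Switch to LEFT JOIN to retain unmatched parent rows

Corrected query:
SELECT p.name, COUNT(c.id) FROM departments p LEFT JOIN staff c ON c.dept_id = p.id GROUP BY p.name

Result:
name        | COUNT(c.id)
------------+------------
Engineering | 3          
HR          | 0          
Legal       | 2          
Marketing   | 1          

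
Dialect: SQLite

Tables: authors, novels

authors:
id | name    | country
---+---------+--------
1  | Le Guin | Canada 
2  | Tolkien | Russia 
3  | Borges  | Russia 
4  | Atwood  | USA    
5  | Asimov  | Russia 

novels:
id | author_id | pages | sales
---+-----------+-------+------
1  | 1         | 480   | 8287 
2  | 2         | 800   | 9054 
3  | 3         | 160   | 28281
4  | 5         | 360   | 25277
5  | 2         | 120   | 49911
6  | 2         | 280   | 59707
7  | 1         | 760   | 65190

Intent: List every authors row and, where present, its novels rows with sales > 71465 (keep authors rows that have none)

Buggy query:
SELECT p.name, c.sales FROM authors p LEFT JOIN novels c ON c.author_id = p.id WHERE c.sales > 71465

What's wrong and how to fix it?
Bug: Filtering c.sales in WHERE discards the NULL rows produced by LEFT JOIN, turning it into an inner join

Fix: Put 'c.sales > 71465' in the JOIN's ON clause instead of WHERE

Corrected query:
SELECT p.name, c.sales FROM authors p LEFT JOIN novels c ON c.author_id = p.id AND c.sales > 71465

Result:
name    | sales
--------+------
Le Guin | NULL 
Tolkien | NULL 
Borges  | NULL 
Atwood  | NULL 
Asimov  | NULL 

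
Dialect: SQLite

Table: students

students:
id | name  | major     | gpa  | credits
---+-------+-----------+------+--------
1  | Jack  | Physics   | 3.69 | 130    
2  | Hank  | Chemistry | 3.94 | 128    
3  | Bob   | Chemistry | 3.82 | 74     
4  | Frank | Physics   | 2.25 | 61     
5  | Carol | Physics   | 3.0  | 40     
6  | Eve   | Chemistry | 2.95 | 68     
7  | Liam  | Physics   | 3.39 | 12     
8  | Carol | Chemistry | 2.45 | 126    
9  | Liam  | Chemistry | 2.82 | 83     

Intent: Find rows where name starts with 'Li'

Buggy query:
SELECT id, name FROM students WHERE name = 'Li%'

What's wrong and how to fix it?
Bug: '=' compares the literal string including the % character; pattern matching needs LIKE

Fix: Use LIKE for wildcard pattern matching

Corrected query:
SELECT id, name FROM students WHERE name LIKE 'Li%'

Result:
id | name
---+-----
7  | Liam
9  | Liam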